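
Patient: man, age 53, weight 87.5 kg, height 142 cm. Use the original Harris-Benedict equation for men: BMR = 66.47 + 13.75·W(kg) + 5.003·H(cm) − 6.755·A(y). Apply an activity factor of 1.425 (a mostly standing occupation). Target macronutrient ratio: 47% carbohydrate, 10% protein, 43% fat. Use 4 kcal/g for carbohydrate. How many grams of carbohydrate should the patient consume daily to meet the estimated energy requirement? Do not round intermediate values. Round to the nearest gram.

Harris-Benedict: BMR = 66.47 + 13.75(87.5) + 5.003(142) − 6.755(53) = 1622.006 kcal/day.
TEE = 1622.006 × 1.425 = 2311.3586 kcal/day.
Carbohydrate energy = 47% × 2311.3586 = 1086.3385 kcal.
Carbohydrate = 1086.3385 ÷ 4 kcal/g = 271.5846 g.

272 g/day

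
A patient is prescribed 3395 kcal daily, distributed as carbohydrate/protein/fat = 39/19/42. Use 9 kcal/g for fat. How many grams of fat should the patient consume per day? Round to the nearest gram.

Fat energy = 42% × 3395 = 1425.9 kcal.
At 9 kcal/g: 1425.9 ÷ 9 = 158.4333 g.

158 g/day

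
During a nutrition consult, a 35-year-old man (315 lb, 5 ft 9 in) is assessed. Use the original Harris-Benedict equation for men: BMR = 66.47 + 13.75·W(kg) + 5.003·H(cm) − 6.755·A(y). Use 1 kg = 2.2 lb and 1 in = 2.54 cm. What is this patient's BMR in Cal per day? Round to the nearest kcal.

Convert to metric: weight = 315 ÷ 2.2 = 143.1818 kg; height = (5×12 + 9) × 2.54 = 69 × 2.54 = 175.26 cm.
Harris-Benedict: BMR = 66.47 + 13.75(143.1818) + 5.003(175.26) − 6.755(35) = 2675.6208 kcal/day.

2676 Cal per day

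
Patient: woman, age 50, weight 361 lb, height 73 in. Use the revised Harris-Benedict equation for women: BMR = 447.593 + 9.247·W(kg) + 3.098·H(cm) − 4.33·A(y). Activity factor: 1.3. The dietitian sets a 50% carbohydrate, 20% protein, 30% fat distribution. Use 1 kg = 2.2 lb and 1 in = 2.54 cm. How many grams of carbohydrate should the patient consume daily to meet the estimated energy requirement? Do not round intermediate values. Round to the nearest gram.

377 g/day

Convert to metric: weight = 361 ÷ 2.2 = 164.0909 kg; height = 73 × 2.54 = 185.42 cm.
Harris-Benedict: BMR = 447.593 + 9.247(164.0909) + 3.098(185.42) − 4.33(50) = 2322.8728 kcal/day.
TEE = 2322.8728 × 1.3 = 3019.7346 kcal/day.
Carbohydrate energy = 50% × 3019.7346 = 1509.8673 kcal.
Carbohydrate = 1509.8673 ÷ 4 kcal/g = 377.4668 g.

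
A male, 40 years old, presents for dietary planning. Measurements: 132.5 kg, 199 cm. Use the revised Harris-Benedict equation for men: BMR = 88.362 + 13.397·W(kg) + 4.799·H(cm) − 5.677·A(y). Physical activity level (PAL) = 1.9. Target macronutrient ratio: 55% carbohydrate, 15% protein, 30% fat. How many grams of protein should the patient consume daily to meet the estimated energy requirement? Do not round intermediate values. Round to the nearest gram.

Harris-Benedict: BMR = 88.362 + 13.397(132.5) + 4.799(199) − 5.677(40) = 2591.3855 kcal/day.
TEE = 2591.3855 × 1.9 = 4923.6325 kcal/day.
Protein energy = 15% × 4923.6325 = 738.5449 kcal.
Protein = 738.5449 ÷ 4 kcal/g = 184.6362 g.

185 g/day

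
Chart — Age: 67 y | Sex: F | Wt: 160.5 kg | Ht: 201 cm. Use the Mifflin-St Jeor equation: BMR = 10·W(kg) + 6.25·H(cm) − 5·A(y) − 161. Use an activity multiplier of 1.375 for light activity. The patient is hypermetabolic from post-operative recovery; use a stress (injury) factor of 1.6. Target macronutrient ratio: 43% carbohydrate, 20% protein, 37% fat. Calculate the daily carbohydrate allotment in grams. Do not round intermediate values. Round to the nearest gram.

Mifflin-St Jeor (female): BMR = 10(160.5) + 6.25(201) − 5(67) − 161 = 1605 + 1256.25 − 335 − 161 = 2365.25 kcal/day.
TEE = 2365.25 × 1.375 = 3252.2188 kcal/day.
With stress factor 1.6: 3252.2188 × 1.6 = 5203.55 kcal/day.
Carbohydrate energy = 43% × 5203.55 = 2237.5265 kcal.
Carbohydrate = 2237.5265 ÷ 4 kcal/g = 559.3816 g.

559 g/day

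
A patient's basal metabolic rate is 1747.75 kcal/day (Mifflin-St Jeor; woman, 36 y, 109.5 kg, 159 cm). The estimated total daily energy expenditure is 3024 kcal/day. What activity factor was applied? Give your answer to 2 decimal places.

1.73

Activity factor = TEE ÷ BMR = 3024 ÷ 1747.75 = 1.73.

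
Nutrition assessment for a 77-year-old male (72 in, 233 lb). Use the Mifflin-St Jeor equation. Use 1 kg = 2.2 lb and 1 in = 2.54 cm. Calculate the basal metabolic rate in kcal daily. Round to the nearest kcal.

1822 kcal daily

Convert to metric: weight = 233 ÷ 2.2 = 105.9091 kg; height = 72 × 2.54 = 182.88 cm.
Mifflin-St Jeor (male): BMR = 10(105.9091) + 6.25(182.88) − 5(77) + 5 = 1059.0909 + 1143 − 385 + 5 = 1822.0909 kcal/day.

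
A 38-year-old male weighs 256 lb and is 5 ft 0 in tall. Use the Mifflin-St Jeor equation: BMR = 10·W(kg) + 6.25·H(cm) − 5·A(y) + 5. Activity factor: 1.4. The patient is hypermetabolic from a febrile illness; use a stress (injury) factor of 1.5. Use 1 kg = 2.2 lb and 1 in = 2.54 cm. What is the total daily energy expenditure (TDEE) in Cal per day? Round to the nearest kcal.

4055 Cal per day

Convert to metric: weight = 256 ÷ 2.2 = 116.3636 kg; height = (5×12 + 0) × 2.54 = 60 × 2.54 = 152.4 cm.
Mifflin-St Jeor (male): BMR = 10(116.3636) + 6.25(152.4) − 5(38) + 5 = 1163.6364 + 952.5 − 190 + 5 = 1931.1364 kcal/day.
TEE = BMR × activity factor = 1931.1364 × 1.4 = 2703.5909 kcal/day.
Apply stress factor: 2703.5909 × 1.5 = 4055.3864 kcal/day.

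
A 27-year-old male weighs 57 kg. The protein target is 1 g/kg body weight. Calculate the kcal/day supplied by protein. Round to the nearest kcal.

Protein = 1 g/kg × 57 kg = 57 g/day.
Protein energy = 57 g × 4 kcal/g = 228 kcal/day.

228 kcal/day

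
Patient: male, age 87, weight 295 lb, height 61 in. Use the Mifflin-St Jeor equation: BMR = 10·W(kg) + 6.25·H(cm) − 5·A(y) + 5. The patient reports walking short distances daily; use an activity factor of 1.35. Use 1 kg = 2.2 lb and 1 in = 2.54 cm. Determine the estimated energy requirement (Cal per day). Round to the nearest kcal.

Convert to metric: weight = 295 ÷ 2.2 = 134.0909 kg; height = 61 × 2.54 = 154.94 cm.
Mifflin-St Jeor (male): BMR = 10(134.0909) + 6.25(154.94) − 5(87) + 5 = 1340.9091 + 968.375 − 435 + 5 = 1879.2841 kcal/day.
TEE = BMR × activity factor = 1879.2841 × 1.35 = 2537.0335 kcal/day.

2537 Cal per day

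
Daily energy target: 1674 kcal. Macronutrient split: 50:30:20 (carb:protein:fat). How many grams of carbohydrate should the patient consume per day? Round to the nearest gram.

209 g/day

Carbohydrate energy = 50% × 1674 = 837 kcal.
At 4 kcal/g: 837 ÷ 4 = 209.25 g.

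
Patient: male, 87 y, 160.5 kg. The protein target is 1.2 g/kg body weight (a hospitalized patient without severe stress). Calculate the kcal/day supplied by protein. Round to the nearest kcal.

Protein = 1.2 g/kg × 160.5 kg = 192.6 g/day.
Protein energy = 192.6 g × 4 kcal/g = 770.4 kcal/day.

770 kcal/day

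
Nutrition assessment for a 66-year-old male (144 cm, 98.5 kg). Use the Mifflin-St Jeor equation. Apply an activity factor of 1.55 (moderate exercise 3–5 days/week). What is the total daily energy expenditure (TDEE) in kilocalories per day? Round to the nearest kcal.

2418 kilocalories per day

Mifflin-St Jeor (male): BMR = 10(98.5) + 6.25(144) − 5(66) + 5 = 985 + 900 − 330 + 5 = 1560 kcal/day.
TEE = BMR × activity factor = 1560 × 1.55 = 2418 kcal/day.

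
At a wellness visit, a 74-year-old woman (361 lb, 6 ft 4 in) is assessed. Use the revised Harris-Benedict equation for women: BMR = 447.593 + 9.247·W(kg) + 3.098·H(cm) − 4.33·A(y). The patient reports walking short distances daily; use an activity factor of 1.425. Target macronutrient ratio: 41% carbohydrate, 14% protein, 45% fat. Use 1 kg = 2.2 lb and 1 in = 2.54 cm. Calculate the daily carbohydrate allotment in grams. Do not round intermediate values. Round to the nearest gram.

Convert to metric: weight = 361 ÷ 2.2 = 164.0909 kg; height = (6×12 + 4) × 2.54 = 76 × 2.54 = 193.04 cm.
Harris-Benedict: BMR = 447.593 + 9.247(164.0909) + 3.098(193.04) − 4.33(74) = 2242.5596 kcal/day.
TEE = 2242.5596 × 1.425 = 3195.6474 kcal/day.
Carbohydrate energy = 41% × 3195.6474 = 1310.2154 kcal.
Carbohydrate = 1310.2154 ÷ 4 kcal/g = 327.5539 g.

328 g/day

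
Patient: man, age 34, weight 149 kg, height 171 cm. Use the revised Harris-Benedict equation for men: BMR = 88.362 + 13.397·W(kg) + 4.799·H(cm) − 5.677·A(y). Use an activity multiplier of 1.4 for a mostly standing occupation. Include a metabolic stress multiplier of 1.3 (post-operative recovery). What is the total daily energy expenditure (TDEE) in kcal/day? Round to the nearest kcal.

Harris-Benedict: BMR = 88.362 + 13.397(149) + 4.799(171) − 5.677(34) = 2712.126 kcal/day.
TEE = BMR × activity factor = 2712.126 × 1.4 = 3796.9764 kcal/day.
Apply stress factor: 3796.9764 × 1.3 = 4936.0693 kcal/day.

4936 kcal/day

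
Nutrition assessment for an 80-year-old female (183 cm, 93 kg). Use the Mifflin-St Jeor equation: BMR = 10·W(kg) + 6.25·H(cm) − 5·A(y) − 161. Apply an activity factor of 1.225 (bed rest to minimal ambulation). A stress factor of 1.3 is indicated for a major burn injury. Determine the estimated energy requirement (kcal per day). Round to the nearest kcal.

Mifflin-St Jeor (female): BMR = 10(93) + 6.25(183) − 5(80) − 161 = 930 + 1143.75 − 400 − 161 = 1512.75 kcal/day.
TEE = BMR × activity factor = 1512.75 × 1.225 = 1853.1188 kcal/day.
Apply stress factor: 1853.1188 × 1.3 = 2409.0544 kcal/day.

2409 kcal per day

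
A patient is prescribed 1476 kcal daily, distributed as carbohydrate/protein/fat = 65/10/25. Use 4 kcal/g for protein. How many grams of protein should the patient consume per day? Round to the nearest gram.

Protein energy = 10% × 1476 = 147.6 kcal.
At 4 kcal/g: 147.6 ÷ 4 = 36.9 g.

37 g/day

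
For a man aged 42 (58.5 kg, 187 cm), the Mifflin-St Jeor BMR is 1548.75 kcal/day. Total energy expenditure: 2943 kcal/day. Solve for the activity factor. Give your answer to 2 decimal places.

Activity factor = TEE ÷ BMR = 2943 ÷ 1548.75 = 1.9.

1.90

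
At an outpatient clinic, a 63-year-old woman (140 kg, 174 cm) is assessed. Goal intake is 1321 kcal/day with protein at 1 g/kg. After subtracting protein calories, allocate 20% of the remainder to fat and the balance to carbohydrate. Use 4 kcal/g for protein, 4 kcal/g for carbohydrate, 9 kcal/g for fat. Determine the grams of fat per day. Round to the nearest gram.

17 g/day

Protein = 1 × 140 = 140 g → 140 × 4 = 560 kcal.
Non-protein calories = 1321 − 560 = 761 kcal.
Fat: 20% × 761 = 152.2 kcal; carbohydrate: 608.8 kcal.
Fat: 152.2 kcal ÷ 9 kcal/g = 16.9111 g.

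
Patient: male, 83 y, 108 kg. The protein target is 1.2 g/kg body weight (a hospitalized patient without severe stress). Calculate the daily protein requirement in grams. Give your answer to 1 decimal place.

Protein = 1.2 g/kg × 108 kg = 129.6 g/day.

129.6 g/day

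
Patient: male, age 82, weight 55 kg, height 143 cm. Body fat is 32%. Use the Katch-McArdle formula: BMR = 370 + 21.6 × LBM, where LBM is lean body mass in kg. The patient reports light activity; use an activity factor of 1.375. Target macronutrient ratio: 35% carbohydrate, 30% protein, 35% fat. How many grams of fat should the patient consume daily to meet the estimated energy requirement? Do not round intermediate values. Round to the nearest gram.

LBM = 55 × (1 − 0.32) = 37.4 kg. Katch-McArdle: BMR = 370 + 21.6 × 37.4 = 1177.84 kcal/day.
TEE = 1177.84 × 1.375 = 1619.53 kcal/day.
Fat energy = 35% × 1619.53 = 566.8355 kcal.
Fat = 566.8355 ÷ 9 kcal/g = 62.9817 g.

63 g/day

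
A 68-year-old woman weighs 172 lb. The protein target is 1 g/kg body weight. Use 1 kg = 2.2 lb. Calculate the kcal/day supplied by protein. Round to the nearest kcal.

313 kcal/day

Weight in kg = 172 ÷ 2.2 = 78.1818 kg.
Protein = 1 g/kg × 78.1818 kg = 78.1818 g/day.
Protein energy = 78.1818 g × 4 kcal/g = 312.7273 kcal/day.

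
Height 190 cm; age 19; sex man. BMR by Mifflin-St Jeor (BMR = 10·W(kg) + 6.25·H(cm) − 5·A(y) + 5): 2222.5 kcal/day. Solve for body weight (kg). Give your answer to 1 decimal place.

2222.5 = 10·W + 6.25(190) − 5(19) + 5
10·W = 2222.5 − 1097.5 = 1125, so W = 112.5 kg.

112.5 kg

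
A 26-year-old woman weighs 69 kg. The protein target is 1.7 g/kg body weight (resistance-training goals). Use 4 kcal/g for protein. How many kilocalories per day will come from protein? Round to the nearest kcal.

469 kcal/day

Protein = 1.7 g/kg × 69 kg = 117.3 g/day.
Protein energy = 117.3 g × 4 kcal/g = 469.2 kcal/day.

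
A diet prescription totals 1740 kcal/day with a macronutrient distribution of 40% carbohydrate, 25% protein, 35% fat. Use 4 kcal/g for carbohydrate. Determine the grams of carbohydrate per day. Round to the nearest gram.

Carbohydrate energy = 40% × 1740 = 696 kcal.
At 4 kcal/g: 696 ÷ 4 = 174 g.

174 g/day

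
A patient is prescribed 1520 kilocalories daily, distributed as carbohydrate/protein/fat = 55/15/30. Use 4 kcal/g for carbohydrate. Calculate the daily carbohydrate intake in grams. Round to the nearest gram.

Carbohydrate energy = 55% × 1520 = 836 kcal.
At 4 kcal/g: 836 ÷ 4 = 209 g.

209 g/day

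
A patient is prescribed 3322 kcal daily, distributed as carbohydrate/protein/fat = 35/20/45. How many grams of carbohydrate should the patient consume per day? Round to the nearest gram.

291 g/day

Carbohydrate energy = 35% × 3322 = 1162.7 kcal.
At 4 kcal/g: 1162.7 ÷ 4 = 290.675 g.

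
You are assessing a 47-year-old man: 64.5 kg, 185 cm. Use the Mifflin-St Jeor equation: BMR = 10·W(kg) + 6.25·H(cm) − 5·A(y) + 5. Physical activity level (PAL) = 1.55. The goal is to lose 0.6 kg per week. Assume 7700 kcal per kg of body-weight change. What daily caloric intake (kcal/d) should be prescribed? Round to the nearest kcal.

1775 kcal/d

Mifflin-St Jeor (male): BMR = 10(64.5) + 6.25(185) − 5(47) + 5 = 645 + 1156.25 − 235 + 5 = 1571.25 kcal/day.
TEE = 1571.25 × 1.55 = 2435.4375 kcal/day.
Required daily deficit = 0.6 × 7700 ÷ 7 = 660 kcal/day.
Target intake = 2435.4375 − 660 = 1775.4375 kcal/day.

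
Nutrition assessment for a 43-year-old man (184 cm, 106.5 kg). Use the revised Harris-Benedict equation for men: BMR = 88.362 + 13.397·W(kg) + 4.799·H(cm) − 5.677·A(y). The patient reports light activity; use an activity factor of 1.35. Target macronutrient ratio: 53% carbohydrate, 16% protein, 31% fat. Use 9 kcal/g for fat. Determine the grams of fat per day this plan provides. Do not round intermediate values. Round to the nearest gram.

Harris-Benedict: BMR = 88.362 + 13.397(106.5) + 4.799(184) − 5.677(43) = 2154.0475 kcal/day.
TEE = 2154.0475 × 1.35 = 2907.9641 kcal/day.
Fat energy = 31% × 2907.9641 = 901.4689 kcal.
Fat = 901.4689 ÷ 9 kcal/g = 100.1632 g.

100 g/day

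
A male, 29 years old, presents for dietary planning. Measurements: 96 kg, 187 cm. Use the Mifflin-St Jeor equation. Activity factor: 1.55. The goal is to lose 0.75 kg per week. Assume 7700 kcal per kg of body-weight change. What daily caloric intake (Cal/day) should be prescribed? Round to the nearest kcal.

2258 Cal/day

Mifflin-St Jeor (male): BMR = 10(96) + 6.25(187) − 5(29) + 5 = 960 + 1168.75 − 145 + 5 = 1988.75 kcal/day.
TEE = 1988.75 × 1.55 = 3082.5625 kcal/day.
Required daily deficit = 0.75 × 7700 ÷ 7 = 825 kcal/day.
Target intake = 3082.5625 − 825 = 2257.5625 kcal/day.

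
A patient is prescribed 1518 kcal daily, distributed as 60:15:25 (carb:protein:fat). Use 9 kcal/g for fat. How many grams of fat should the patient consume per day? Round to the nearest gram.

Fat energy = 25% × 1518 = 379.5 kcal.
At 9 kcal/g: 379.5 ÷ 9 = 42.1667 g.

42 g/day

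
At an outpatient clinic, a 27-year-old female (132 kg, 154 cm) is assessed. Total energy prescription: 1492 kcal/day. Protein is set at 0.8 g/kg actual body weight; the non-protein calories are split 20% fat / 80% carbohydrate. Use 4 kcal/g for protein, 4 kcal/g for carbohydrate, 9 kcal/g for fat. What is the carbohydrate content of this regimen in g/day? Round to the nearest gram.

Protein = 0.8 × 132 = 105.6 g → 105.6 × 4 = 422.4 kcal.
Non-protein calories = 1492 − 422.4 = 1069.6 kcal.
Fat: 20% × 1069.6 = 213.92 kcal; carbohydrate: 855.68 kcal.
Carbohydrate: 855.68 kcal ÷ 4 kcal/g = 213.92 g.

214 g/day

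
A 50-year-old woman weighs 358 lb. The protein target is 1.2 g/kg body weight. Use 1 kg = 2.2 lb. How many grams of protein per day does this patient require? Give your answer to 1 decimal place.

195.3 g/day

Weight in kg = 358 ÷ 2.2 = 162.7273 kg.
Protein = 1.2 g/kg × 162.7273 kg = 195.2727 g/day.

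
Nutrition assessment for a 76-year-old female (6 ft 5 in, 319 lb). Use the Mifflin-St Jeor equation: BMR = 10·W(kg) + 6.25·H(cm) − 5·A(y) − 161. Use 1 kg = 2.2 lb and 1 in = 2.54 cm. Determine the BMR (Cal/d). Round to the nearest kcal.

2131 Cal/d

Convert to metric: weight = 319 ÷ 2.2 = 145 kg; height = (6×12 + 5) × 2.54 = 77 × 2.54 = 195.58 cm.
Mifflin-St Jeor (female): BMR = 10(145) + 6.25(195.58) − 5(76) − 161 = 1450 + 1222.375 − 380 − 161 = 2131.375 kcal/day.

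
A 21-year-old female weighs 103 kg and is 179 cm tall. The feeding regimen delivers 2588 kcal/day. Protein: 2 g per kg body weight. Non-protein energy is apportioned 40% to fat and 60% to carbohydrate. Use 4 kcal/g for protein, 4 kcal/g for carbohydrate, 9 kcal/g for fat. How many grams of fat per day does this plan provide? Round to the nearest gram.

78 g/day

Protein = 2 × 103 = 206 g → 206 × 4 = 824 kcal.
Non-protein calories = 2588 − 824 = 1764 kcal.
Fat: 40% × 1764 = 705.6 kcal; carbohydrate: 1058.4 kcal.
Fat: 705.6 kcal ÷ 9 kcal/g = 78.4 g.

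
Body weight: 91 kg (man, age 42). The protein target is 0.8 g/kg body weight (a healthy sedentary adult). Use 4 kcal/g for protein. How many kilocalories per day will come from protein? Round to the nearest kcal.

Protein = 0.8 g/kg × 91 kg = 72.8 g/day.
Protein energy = 72.8 g × 4 kcal/g = 291.2 kcal/day.

291 kcal/day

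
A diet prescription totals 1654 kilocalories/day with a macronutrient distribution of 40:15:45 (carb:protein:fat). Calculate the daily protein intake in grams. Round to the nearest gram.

Protein energy = 15% × 1654 = 248.1 kcal.
At 4 kcal/g: 248.1 ÷ 4 = 62.025 g.

62 g/day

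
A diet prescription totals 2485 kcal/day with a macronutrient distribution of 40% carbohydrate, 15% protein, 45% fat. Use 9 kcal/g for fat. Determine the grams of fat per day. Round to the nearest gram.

Fat energy = 45% × 2485 = 1118.25 kcal.
At 9 kcal/g: 1118.25 ÷ 9 = 124.25 g.

124 g/day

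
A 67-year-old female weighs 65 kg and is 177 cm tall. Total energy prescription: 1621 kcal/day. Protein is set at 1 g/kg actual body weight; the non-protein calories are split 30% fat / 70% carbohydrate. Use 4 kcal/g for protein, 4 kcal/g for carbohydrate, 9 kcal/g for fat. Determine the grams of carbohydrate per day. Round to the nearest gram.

238 g/day

Protein = 1 × 65 = 65 g → 65 × 4 = 260 kcal.
Non-protein calories = 1621 − 260 = 1361 kcal.
Fat: 30% × 1361 = 408.3 kcal; carbohydrate: 952.7 kcal.
Carbohydrate: 952.7 kcal ÷ 4 kcal/g = 238.175 g.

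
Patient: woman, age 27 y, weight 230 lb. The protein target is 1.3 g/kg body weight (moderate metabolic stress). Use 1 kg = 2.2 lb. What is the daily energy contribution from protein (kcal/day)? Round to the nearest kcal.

544 kcal/day

Weight in kg = 230 ÷ 2.2 = 104.5455 kg.
Protein = 1.3 g/kg × 104.5455 kg = 135.9091 g/day.
Protein energy = 135.9091 g × 4 kcal/g = 543.6364 kcal/day.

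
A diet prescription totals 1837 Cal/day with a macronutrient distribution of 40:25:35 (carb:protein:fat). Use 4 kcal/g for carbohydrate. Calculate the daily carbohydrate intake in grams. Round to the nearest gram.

184 g/day

Carbohydrate energy = 40% × 1837 = 734.8 kcal.
At 4 kcal/g: 734.8 ÷ 4 = 183.7 g.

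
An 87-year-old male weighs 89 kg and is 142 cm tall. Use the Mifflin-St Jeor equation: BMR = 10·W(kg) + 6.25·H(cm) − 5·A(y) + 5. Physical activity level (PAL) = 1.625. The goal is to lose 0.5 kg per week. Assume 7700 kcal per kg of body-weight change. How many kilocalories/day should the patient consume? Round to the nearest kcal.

1640 kilocalories/day

Mifflin-St Jeor (male): BMR = 10(89) + 6.25(142) − 5(87) + 5 = 890 + 887.5 − 435 + 5 = 1347.5 kcal/day.
TEE = 1347.5 × 1.625 = 2189.6875 kcal/day.
Required daily deficit = 0.5 × 7700 ÷ 7 = 550 kcal/day.
Target intake = 2189.6875 − 550 = 1639.6875 kcal/day.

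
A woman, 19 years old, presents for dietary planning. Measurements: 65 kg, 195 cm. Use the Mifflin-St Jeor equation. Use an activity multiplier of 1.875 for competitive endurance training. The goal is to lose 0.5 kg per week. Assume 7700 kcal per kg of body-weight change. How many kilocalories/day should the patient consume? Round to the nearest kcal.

2474 kilocalories/day

Mifflin-St Jeor (female): BMR = 10(65) + 6.25(195) − 5(19) − 161 = 650 + 1218.75 − 95 − 161 = 1612.75 kcal/day.
TEE = 1612.75 × 1.875 = 3023.9063 kcal/day.
Required daily deficit = 0.5 × 7700 ÷ 7 = 550 kcal/day.
Target intake = 3023.9063 − 550 = 2473.9063 kcal/day.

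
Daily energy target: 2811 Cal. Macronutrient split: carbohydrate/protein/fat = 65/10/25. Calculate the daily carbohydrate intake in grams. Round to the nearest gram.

457 g/day

Carbohydrate energy = 65% × 2811 = 1827.15 kcal.
At 4 kcal/g: 1827.15 ÷ 4 = 456.7875 g.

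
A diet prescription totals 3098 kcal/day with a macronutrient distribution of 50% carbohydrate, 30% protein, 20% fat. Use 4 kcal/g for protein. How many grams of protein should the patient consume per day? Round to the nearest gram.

Protein energy = 30% × 3098 = 929.4 kcal.
At 4 kcal/g: 929.4 ÷ 4 = 232.35 g.

232 g/day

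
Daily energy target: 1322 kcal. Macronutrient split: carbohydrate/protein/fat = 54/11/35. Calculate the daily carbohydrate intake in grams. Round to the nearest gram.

178 g/day

Carbohydrate energy = 54% × 1322 = 713.88 kcal.
At 4 kcal/g: 713.88 ÷ 4 = 178.47 g.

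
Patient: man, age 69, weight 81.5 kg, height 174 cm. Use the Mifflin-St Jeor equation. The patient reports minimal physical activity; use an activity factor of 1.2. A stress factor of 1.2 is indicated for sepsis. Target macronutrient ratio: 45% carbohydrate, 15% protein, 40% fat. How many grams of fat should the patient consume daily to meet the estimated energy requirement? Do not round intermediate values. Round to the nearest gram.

Mifflin-St Jeor (male): BMR = 10(81.5) + 6.25(174) − 5(69) + 5 = 815 + 1087.5 − 345 + 5 = 1562.5 kcal/day.
TEE = 1562.5 × 1.2 = 1875 kcal/day.
With stress factor 1.2: 1875 × 1.2 = 2250 kcal/day.
Fat energy = 40% × 2250 = 900 kcal.
Fat = 900 ÷ 9 kcal/g = 100 g.

100 g/day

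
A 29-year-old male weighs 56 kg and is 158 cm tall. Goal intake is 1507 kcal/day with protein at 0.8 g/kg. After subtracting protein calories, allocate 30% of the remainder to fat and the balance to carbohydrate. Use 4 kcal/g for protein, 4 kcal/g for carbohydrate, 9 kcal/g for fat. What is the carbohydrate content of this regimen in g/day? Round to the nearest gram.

Protein = 0.8 × 56 = 44.8 g → 44.8 × 4 = 179.2 kcal.
Non-protein calories = 1507 − 179.2 = 1327.8 kcal.
Fat: 30% × 1327.8 = 398.34 kcal; carbohydrate: 929.46 kcal.
Carbohydrate: 929.46 kcal ÷ 4 kcal/g = 232.365 g.

232 g/day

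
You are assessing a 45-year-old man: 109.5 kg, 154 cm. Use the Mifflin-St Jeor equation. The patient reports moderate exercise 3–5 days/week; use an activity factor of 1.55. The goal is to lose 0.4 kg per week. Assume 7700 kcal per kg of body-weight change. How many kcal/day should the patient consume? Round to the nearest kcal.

2408 kcal/day

Mifflin-St Jeor (male): BMR = 10(109.5) + 6.25(154) − 5(45) + 5 = 1095 + 962.5 − 225 + 5 = 1837.5 kcal/day.
TEE = 1837.5 × 1.55 = 2848.125 kcal/day.
Required daily deficit = 0.4 × 7700 ÷ 7 = 440 kcal/day.
Target intake = 2848.125 − 440 = 2408.125 kcal/day.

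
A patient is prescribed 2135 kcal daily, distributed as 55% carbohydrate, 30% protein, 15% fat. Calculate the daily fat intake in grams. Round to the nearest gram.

36 g/day

Fat energy = 15% × 2135 = 320.25 kcal.
At 9 kcal/g: 320.25 ÷ 9 = 35.5833 g.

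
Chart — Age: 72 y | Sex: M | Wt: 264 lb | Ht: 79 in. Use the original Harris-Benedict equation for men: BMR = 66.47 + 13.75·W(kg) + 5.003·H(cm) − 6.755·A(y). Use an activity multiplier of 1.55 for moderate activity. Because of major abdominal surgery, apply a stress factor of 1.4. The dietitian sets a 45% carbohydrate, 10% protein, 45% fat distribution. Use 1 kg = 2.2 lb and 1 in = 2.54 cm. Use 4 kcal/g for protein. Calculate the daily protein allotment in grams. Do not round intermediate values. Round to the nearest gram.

121 g/day

Convert to metric: weight = 264 ÷ 2.2 = 120 kg; height = 79 × 2.54 = 200.66 cm.
Harris-Benedict: BMR = 66.47 + 13.75(120) + 5.003(200.66) − 6.755(72) = 2234.012 kcal/day.
TEE = 2234.012 × 1.55 = 3462.7186 kcal/day.
With stress factor 1.4: 3462.7186 × 1.4 = 4847.806 kcal/day.
Protein energy = 10% × 4847.806 = 484.7806 kcal.
Protein = 484.7806 ÷ 4 kcal/g = 121.1951 g.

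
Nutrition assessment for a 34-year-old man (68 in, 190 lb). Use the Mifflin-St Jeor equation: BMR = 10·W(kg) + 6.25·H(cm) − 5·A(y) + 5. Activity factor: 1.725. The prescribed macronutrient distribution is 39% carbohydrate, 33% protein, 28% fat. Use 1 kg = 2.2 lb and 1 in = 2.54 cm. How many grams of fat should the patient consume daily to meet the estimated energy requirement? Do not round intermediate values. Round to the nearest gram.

95 g/day

Convert to metric: weight = 190 ÷ 2.2 = 86.3636 kg; height = 68 × 2.54 = 172.72 cm.
Mifflin-St Jeor (male): BMR = 10(86.3636) + 6.25(172.72) − 5(34) + 5 = 863.6364 + 1079.5 − 170 + 5 = 1778.1364 kcal/day.
TEE = 1778.1364 × 1.725 = 3067.2852 kcal/day.
Fat energy = 28% × 3067.2852 = 858.8399 kcal.
Fat = 858.8399 ÷ 9 kcal/g = 95.4267 g.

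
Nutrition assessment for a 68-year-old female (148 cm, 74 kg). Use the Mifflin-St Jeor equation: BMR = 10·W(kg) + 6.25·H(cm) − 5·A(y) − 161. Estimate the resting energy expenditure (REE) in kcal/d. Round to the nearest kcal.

1164 kcal/d

Mifflin-St Jeor (female): BMR = 10(74) + 6.25(148) − 5(68) − 161 = 740 + 925 − 340 − 161 = 1164 kcal/day.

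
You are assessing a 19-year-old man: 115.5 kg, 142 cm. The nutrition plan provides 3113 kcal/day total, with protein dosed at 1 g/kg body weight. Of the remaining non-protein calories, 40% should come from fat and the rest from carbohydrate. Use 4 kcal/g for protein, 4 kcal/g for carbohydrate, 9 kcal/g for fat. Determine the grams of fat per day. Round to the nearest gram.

118 g/day

Protein = 1 × 115.5 = 115.5 g → 115.5 × 4 = 462 kcal.
Non-protein calories = 3113 − 462 = 2651 kcal.
Fat: 40% × 2651 = 1060.4 kcal; carbohydrate: 1590.6 kcal.
Fat: 1060.4 kcal ÷ 9 kcal/g = 117.8222 g.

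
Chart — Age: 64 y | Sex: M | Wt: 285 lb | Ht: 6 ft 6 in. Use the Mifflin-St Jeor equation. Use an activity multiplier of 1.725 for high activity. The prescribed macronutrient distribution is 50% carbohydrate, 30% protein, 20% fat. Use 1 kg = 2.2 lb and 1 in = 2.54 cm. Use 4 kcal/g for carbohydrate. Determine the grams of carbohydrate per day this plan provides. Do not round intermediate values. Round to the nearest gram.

478 g/day

Convert to metric: weight = 285 ÷ 2.2 = 129.5455 kg; height = (6×12 + 6) × 2.54 = 78 × 2.54 = 198.12 cm.
Mifflin-St Jeor (male): BMR = 10(129.5455) + 6.25(198.12) − 5(64) + 5 = 1295.4545 + 1238.25 − 320 + 5 = 2218.7045 kcal/day.
TEE = 2218.7045 × 1.725 = 3827.2653 kcal/day.
Carbohydrate energy = 50% × 3827.2653 = 1913.6327 kcal.
Carbohydrate = 1913.6327 ÷ 4 kcal/g = 478.4082 g.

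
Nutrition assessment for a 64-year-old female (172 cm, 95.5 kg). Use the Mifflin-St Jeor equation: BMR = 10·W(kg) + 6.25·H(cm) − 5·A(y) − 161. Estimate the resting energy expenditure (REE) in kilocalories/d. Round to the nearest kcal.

1549 kilocalories/d

Mifflin-St Jeor (female): BMR = 10(95.5) + 6.25(172) − 5(64) − 161 = 955 + 1075 − 320 − 161 = 1549 kcal/day.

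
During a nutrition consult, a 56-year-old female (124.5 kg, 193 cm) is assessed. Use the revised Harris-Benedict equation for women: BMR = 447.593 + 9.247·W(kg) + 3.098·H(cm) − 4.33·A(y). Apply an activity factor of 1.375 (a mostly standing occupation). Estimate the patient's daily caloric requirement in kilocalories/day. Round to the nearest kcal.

Harris-Benedict: BMR = 447.593 + 9.247(124.5) + 3.098(193) − 4.33(56) = 1954.2785 kcal/day.
TEE = BMR × activity factor = 1954.2785 × 1.375 = 2687.1329 kcal/day.

2687 kilocalories/day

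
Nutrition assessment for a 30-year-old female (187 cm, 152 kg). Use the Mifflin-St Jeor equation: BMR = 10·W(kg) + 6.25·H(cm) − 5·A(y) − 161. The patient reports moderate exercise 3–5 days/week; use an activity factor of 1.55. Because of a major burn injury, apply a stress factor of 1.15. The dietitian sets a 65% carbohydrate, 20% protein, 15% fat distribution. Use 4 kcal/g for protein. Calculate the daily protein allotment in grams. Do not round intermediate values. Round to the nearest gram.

212 g/day

Mifflin-St Jeor (female): BMR = 10(152) + 6.25(187) − 5(30) − 161 = 1520 + 1168.75 − 150 − 161 = 2377.75 kcal/day.
TEE = 2377.75 × 1.55 = 3685.5125 kcal/day.
With stress factor 1.15: 3685.5125 × 1.15 = 4238.3394 kcal/day.
Protein energy = 20% × 4238.3394 = 847.6679 kcal.
Protein = 847.6679 ÷ 4 kcal/g = 211.917 g.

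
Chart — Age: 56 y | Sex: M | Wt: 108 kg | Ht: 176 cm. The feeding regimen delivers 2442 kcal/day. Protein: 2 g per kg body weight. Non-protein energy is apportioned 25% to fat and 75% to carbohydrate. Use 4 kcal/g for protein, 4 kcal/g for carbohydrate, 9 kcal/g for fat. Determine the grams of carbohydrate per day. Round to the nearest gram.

296 g/day

Protein = 2 × 108 = 216 g → 216 × 4 = 864 kcal.
Non-protein calories = 2442 − 864 = 1578 kcal.
Fat: 25% × 1578 = 394.5 kcal; carbohydrate: 1183.5 kcal.
Carbohydrate: 1183.5 kcal ÷ 4 kcal/g = 295.875 g.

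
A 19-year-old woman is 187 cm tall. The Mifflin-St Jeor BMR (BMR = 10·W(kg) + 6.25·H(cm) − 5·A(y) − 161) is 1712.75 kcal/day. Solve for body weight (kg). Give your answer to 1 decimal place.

80.0 kg

1712.75 = 10·W + 6.25(187) − 5(19) − 161
10·W = 1712.75 − 912.75 = 800, so W = 80 kg.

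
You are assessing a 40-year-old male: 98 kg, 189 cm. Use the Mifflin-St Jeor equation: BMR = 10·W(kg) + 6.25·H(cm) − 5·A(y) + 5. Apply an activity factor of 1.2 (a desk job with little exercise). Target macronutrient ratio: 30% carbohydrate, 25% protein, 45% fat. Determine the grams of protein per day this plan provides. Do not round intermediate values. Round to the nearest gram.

147 g/day

Mifflin-St Jeor (male): BMR = 10(98) + 6.25(189) − 5(40) + 5 = 980 + 1181.25 − 200 + 5 = 1966.25 kcal/day.
TEE = 1966.25 × 1.2 = 2359.5 kcal/day.
Protein energy = 25% × 2359.5 = 589.875 kcal.
Protein = 589.875 ÷ 4 kcal/g = 147.4688 g.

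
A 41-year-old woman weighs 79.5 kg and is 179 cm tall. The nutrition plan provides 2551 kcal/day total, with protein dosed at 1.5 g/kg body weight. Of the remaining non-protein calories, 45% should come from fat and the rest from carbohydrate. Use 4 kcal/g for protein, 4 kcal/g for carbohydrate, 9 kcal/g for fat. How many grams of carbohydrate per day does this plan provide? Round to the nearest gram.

Protein = 1.5 × 79.5 = 119.25 g → 119.25 × 4 = 477 kcal.
Non-protein calories = 2551 − 477 = 2074 kcal.
Fat: 45% × 2074 = 933.3 kcal; carbohydrate: 1140.7 kcal.
Carbohydrate: 1140.7 kcal ÷ 4 kcal/g = 285.175 g.

285 g/day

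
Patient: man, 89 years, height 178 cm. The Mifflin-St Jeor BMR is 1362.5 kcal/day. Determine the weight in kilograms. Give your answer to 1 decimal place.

1362.5 = 10·W + 6.25(178) − 5(89) + 5
10·W = 1362.5 − 672.5 = 690, so W = 69 kg.

69.0 kg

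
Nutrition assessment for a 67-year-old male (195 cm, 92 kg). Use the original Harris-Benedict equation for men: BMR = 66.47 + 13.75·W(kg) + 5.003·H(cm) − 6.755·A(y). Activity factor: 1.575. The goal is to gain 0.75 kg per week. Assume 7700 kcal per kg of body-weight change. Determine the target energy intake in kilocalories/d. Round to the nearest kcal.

3746 kilocalories/d

Harris-Benedict: BMR = 66.47 + 13.75(92) + 5.003(195) − 6.755(67) = 1854.47 kcal/day.
TEE = 1854.47 × 1.575 = 2920.7903 kcal/day.
Required daily surplus = 0.75 × 7700 ÷ 7 = 825 kcal/day.
Target intake = 2920.7903 + 825 = 3745.7903 kcal/day.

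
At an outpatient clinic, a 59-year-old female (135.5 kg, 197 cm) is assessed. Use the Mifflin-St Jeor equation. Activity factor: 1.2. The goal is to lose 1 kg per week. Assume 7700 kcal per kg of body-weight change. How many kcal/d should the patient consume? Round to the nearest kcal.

1456 kcal/d

Mifflin-St Jeor (female): BMR = 10(135.5) + 6.25(197) − 5(59) − 161 = 1355 + 1231.25 − 295 − 161 = 2130.25 kcal/day.
TEE = 2130.25 × 1.2 = 2556.3 kcal/day.
Required daily deficit = 1 × 7700 ÷ 7 = 1100 kcal/day.
Target intake = 2556.3 − 1100 = 1456.3 kcal/day.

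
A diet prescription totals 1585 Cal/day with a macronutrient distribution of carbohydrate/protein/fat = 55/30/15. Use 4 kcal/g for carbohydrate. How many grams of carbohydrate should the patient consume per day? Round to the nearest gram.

218 g/day

Carbohydrate energy = 55% × 1585 = 871.75 kcal.
At 4 kcal/g: 871.75 ÷ 4 = 217.9375 g.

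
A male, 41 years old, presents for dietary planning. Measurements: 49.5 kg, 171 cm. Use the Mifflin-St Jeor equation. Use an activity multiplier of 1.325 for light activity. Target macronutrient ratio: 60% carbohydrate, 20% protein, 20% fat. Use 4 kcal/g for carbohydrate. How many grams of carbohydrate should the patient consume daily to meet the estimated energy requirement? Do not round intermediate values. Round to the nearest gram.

271 g/day

Mifflin-St Jeor (male): BMR = 10(49.5) + 6.25(171) − 5(41) + 5 = 495 + 1068.75 − 205 + 5 = 1363.75 kcal/day.
TEE = 1363.75 × 1.325 = 1806.9688 kcal/day.
Carbohydrate energy = 60% × 1806.9688 = 1084.1813 kcal.
Carbohydrate = 1084.1813 ÷ 4 kcal/g = 271.0453 g.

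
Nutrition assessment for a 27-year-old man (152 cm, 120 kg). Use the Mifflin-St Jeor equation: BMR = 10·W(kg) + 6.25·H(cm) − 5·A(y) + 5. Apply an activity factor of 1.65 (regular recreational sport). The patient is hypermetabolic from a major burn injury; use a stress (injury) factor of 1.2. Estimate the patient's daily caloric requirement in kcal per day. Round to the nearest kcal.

4000 kcal per day

Mifflin-St Jeor (male): BMR = 10(120) + 6.25(152) − 5(27) + 5 = 1200 + 950 − 135 + 5 = 2020 kcal/day.
TEE = BMR × activity factor = 2020 × 1.65 = 3333 kcal/day.
Apply stress factor: 3333 × 1.2 = 3999.6 kcal/day.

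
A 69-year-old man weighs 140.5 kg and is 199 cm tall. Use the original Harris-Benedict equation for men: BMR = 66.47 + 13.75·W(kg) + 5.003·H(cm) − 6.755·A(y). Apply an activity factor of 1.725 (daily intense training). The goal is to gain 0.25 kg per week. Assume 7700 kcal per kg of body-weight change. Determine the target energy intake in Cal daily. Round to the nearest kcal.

Harris-Benedict: BMR = 66.47 + 13.75(140.5) + 5.003(199) − 6.755(69) = 2527.847 kcal/day.
TEE = 2527.847 × 1.725 = 4360.5361 kcal/day.
Required daily surplus = 0.25 × 7700 ÷ 7 = 275 kcal/day.
Target intake = 4360.5361 + 275 = 4635.5361 kcal/day.

4636 Cal daily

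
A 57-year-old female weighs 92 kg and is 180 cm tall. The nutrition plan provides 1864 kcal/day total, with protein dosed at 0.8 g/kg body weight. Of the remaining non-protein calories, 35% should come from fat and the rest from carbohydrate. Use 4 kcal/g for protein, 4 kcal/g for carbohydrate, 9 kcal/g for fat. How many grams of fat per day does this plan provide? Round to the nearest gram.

61 g/day

Protein = 0.8 × 92 = 73.6 g → 73.6 × 4 = 294.4 kcal.
Non-protein calories = 1864 − 294.4 = 1569.6 kcal.
Fat: 35% × 1569.6 = 549.36 kcal; carbohydrate: 1020.24 kcal.
Fat: 549.36 kcal ÷ 9 kcal/g = 61.04 g.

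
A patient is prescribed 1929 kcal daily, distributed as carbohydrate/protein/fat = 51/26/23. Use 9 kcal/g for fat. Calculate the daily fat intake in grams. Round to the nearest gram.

Fat energy = 23% × 1929 = 443.67 kcal.
At 9 kcal/g: 443.67 ÷ 9 = 49.2967 g.

49 g/day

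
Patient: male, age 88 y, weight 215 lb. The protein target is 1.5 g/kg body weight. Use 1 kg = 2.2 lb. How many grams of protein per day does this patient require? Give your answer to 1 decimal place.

Weight in kg = 215 ÷ 2.2 = 97.7273 kg.
Protein = 1.5 g/kg × 97.7273 kg = 146.5909 g/day.

146.6 g/day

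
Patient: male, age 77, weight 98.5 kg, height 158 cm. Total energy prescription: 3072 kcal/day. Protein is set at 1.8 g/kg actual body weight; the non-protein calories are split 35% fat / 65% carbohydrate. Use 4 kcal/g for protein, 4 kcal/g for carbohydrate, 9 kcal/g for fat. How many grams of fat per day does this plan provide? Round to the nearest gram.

Protein = 1.8 × 98.5 = 177.3 g → 177.3 × 4 = 709.2 kcal.
Non-protein calories = 3072 − 709.2 = 2362.8 kcal.
Fat: 35% × 2362.8 = 826.98 kcal; carbohydrate: 1535.82 kcal.
Fat: 826.98 kcal ÷ 9 kcal/g = 91.8867 g.

92 g/day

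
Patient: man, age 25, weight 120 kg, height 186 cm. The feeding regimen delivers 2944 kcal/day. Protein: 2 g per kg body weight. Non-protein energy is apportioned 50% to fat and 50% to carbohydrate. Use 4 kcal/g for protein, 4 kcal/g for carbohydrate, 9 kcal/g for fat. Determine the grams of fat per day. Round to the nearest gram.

110 g/day

Protein = 2 × 120 = 240 g → 240 × 4 = 960 kcal.
Non-protein calories = 2944 − 960 = 1984 kcal.
Fat: 50% × 1984 = 992 kcal; carbohydrate: 992 kcal.
Fat: 992 kcal ÷ 9 kcal/g = 110.2222 g.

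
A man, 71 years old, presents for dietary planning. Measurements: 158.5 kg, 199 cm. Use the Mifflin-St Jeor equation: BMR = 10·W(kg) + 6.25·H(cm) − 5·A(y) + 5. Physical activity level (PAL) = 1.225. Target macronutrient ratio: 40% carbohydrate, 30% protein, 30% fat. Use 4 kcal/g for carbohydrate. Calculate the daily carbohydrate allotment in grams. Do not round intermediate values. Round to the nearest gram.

Mifflin-St Jeor (male): BMR = 10(158.5) + 6.25(199) − 5(71) + 5 = 1585 + 1243.75 − 355 + 5 = 2478.75 kcal/day.
TEE = 2478.75 × 1.225 = 3036.4688 kcal/day.
Carbohydrate energy = 40% × 3036.4688 = 1214.5875 kcal.
Carbohydrate = 1214.5875 ÷ 4 kcal/g = 303.6469 g.

304 g/day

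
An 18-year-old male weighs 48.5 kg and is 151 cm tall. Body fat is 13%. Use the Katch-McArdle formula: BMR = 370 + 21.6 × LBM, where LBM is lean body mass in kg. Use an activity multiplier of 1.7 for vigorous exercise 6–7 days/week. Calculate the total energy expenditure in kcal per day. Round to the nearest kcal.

LBM = 48.5 × (1 − 0.13) = 42.195 kg. Katch-McArdle: BMR = 370 + 21.6 × 42.195 = 1281.412 kcal/day.
TEE = BMR × activity factor = 1281.412 × 1.7 = 2178.4004 kcal/day.

2178 kcal per day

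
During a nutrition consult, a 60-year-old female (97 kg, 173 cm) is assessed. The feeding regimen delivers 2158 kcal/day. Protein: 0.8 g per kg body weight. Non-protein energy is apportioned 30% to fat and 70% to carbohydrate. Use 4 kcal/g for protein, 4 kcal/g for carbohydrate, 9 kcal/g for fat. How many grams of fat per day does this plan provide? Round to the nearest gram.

62 g/day

Protein = 0.8 × 97 = 77.6 g → 77.6 × 4 = 310.4 kcal.
Non-protein calories = 2158 − 310.4 = 1847.6 kcal.
Fat: 30% × 1847.6 = 554.28 kcal; carbohydrate: 1293.32 kcal.
Fat: 554.28 kcal ÷ 9 kcal/g = 61.5867 g.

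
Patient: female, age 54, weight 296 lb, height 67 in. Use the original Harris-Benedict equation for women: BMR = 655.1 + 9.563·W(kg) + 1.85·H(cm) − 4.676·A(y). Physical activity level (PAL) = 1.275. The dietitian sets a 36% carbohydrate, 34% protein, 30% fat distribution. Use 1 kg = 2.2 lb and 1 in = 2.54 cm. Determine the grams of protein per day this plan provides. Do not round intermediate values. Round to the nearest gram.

217 g/day

Convert to metric: weight = 296 ÷ 2.2 = 134.5455 kg; height = 67 × 2.54 = 170.18 cm.
Harris-Benedict: BMR = 655.1 + 9.563(134.5455) + 1.85(170.18) − 4.676(54) = 2004.0872 kcal/day.
TEE = 2004.0872 × 1.275 = 2555.2112 kcal/day.
Protein energy = 34% × 2555.2112 = 868.7718 kcal.
Protein = 868.7718 ÷ 4 kcal/g = 217.1929 g.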